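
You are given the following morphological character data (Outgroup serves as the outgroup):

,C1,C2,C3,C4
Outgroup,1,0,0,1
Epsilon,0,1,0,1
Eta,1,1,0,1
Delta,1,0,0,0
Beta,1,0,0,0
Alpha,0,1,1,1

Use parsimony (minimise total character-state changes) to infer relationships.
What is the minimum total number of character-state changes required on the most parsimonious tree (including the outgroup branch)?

Character polarity is set by the outgroup: the derived state is whichever differs from the outgroup's state, so for C1, C4 the derived state is '0', and for the remaining characters it is '1'.
Only Alpha and Epsilon show the derived state '0' for C1, supporting them as a clade.
C2 (derived state '1') is shared by Alpha, Epsilon, and Eta — a synapomorphy uniting that clade.
C3 (derived state '1') is unique to Alpha (autapomorphy; uninformative for grouping).
Only Beta and Delta show the derived state '0' for C4, supporting them as a clade.
Most parsimonious ingroup topology: (((Epsilon,Alpha),Eta),(Delta,Beta)).
Changes per character on this tree: C1: 1; C2: 1; C3: 1; C4: 1.
Total = 4.

4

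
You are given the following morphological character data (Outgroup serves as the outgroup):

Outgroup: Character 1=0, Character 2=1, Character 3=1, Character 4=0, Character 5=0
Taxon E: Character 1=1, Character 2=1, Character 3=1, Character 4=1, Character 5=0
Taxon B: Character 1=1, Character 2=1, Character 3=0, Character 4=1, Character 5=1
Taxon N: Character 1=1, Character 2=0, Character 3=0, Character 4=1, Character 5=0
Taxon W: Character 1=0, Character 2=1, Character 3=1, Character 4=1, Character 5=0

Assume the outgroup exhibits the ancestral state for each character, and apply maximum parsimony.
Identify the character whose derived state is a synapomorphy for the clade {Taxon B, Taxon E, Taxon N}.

Character 1

Character polarity is set by the outgroup: the derived state is whichever differs from the outgroup's state, so for Character 2, Character 3 the derived state is '0', and for the remaining characters it is '1'.
Character 1 (derived state '1') is shared by Taxon B, Taxon E, and Taxon N — a synapomorphy uniting that clade.
Character 2: derived state '0' in Taxon N only — an autapomorphy, so it tells us nothing about relationships among taxa.
Character 3: derived state '0' in Taxon B and Taxon N only — synapomorphy for {Taxon B, Taxon N}.
Character 4 (derived state '1') is shared by all ingroup taxa — unites the whole ingroup.
Character 5 (derived state '1') is unique to Taxon B (autapomorphy; uninformative for grouping).
Most parsimonious ingroup topology: ((Taxon E,(Taxon B,Taxon N)),Taxon W).
The clade {Taxon B, Taxon E, Taxon N} is supported by Character 1: its derived state '1' occurs in exactly those taxa and in no other taxon (including the outgroup).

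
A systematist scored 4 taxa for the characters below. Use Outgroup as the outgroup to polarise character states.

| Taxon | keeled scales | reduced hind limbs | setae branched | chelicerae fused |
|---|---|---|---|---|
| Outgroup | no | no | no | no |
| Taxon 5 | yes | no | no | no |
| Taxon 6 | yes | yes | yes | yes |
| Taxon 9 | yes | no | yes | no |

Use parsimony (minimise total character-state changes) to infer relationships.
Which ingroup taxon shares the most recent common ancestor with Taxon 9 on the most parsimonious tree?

The outgroup has state 'no' for every character, so 'yes' is the derived state throughout.
keeled scales (derived state 'yes') is shared by all ingroup taxa — unites the whole ingroup.
reduced hind limbs (derived state 'yes') is unique to Taxon 6 (autapomorphy; uninformative for grouping).
setae branched: derived state 'yes' in Taxon 6 and Taxon 9 only — synapomorphy for {Taxon 6, Taxon 9}.
chelicerae fused (derived state 'yes') is unique to Taxon 6 (autapomorphy; uninformative for grouping).
Most parsimonious ingroup topology: (Taxon 5,(Taxon 6,Taxon 9)).
Taxon 9 and Taxon 6 form a cherry on this tree, so they are sister taxa.

Taxon 6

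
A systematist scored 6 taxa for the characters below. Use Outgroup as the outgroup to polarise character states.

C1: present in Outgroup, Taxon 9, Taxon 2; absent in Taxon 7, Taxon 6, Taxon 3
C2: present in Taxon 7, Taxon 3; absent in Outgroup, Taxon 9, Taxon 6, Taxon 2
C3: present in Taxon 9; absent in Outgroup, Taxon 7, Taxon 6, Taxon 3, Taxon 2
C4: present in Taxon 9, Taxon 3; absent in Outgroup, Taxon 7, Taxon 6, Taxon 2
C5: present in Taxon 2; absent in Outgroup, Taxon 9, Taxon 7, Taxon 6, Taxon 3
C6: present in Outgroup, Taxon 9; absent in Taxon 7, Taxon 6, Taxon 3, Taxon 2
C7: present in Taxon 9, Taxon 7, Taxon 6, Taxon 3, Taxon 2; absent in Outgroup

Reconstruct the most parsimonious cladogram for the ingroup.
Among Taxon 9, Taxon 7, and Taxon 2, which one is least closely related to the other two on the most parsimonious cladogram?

Character polarity is set by the outgroup: the derived state is whichever differs from the outgroup's state, so for C1, C6 the derived state is 'absent', and for the remaining characters it is 'present'.
Only Taxon 3, Taxon 6, and Taxon 7 show the derived state 'absent' for C1, supporting them as a clade.
C2: derived state 'present' in Taxon 3 and Taxon 7 only — synapomorphy for {Taxon 3, Taxon 7}.
C3: derived state 'present' in Taxon 9 only — an autapomorphy, so it tells us nothing about relationships among taxa.
C4 groups Taxon 3 and Taxon 9, which is incompatible with the clades supported by the remaining characters; treating it as convergent (homoplasy) costs fewer steps than any alternative tree.
C5 (derived state 'present') is unique to Taxon 2 (autapomorphy; uninformative for grouping).
Only Taxon 2, Taxon 3, Taxon 6, and Taxon 7 show the derived state 'absent' for C6, supporting them as a clade.
All ingroup taxa share the derived state 'present' for C7; it defines the ingroup but does not resolve relationships within it.
Most parsimonious ingroup topology: (Taxon 9,(((Taxon 7,Taxon 3),Taxon 6),Taxon 2)).
Taxon 2 and Taxon 7 share a more recent common ancestor with each other than either does with Taxon 9, so Taxon 9 is the least closely related of the three.

Taxon 9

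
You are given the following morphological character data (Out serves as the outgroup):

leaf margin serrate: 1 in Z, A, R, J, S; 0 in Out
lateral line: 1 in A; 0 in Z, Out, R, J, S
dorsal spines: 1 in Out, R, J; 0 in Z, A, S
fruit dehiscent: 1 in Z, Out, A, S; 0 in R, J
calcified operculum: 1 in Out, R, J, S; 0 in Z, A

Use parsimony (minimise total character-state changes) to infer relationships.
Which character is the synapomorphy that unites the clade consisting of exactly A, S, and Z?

dorsal spines

Character polarity is set by the outgroup: the derived state is whichever differs from the outgroup's state, so for dorsal spines, fruit dehiscent, calcified operculum the derived state is '0', and for the remaining characters it is '1'.
leaf margin serrate (derived state '1') is shared by all ingroup taxa — unites the whole ingroup.
lateral line: derived state '1' in A only — an autapomorphy, so it tells us nothing about relationships among taxa.
dorsal spines: derived state '0' in A, S, and Z only — synapomorphy for {A, S, Z}.
Only J and R show the derived state '0' for fruit dehiscent, supporting them as a clade.
Only A and Z show the derived state '0' for calcified operculum, supporting them as a clade.
Most parsimonious ingroup topology: ((R,J),((Z,A),S)).
The clade {A, S, Z} is supported by dorsal spines: its derived state '0' occurs in exactly those taxa and in no other taxon (including the outgroup).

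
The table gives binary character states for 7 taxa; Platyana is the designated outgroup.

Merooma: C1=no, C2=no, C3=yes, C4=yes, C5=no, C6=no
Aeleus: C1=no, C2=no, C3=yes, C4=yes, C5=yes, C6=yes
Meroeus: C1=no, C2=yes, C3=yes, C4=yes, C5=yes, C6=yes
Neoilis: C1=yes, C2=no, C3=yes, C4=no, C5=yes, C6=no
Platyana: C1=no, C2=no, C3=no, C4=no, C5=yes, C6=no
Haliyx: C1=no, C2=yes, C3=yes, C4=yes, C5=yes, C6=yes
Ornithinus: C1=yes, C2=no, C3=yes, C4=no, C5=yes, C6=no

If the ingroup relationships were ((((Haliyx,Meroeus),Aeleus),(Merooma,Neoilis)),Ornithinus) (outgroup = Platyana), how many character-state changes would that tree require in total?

Map each character onto ((((Haliyx,Meroeus),Aeleus),(Merooma,Neoilis)),Ornithinus) (rooted by Platyana) and count the minimum state changes it requires (Fitch parsimony):
C1: 2; C2: 1; C3: 1; C4: 2; C5: 1; C6: 1.
Total tree length = 8.

8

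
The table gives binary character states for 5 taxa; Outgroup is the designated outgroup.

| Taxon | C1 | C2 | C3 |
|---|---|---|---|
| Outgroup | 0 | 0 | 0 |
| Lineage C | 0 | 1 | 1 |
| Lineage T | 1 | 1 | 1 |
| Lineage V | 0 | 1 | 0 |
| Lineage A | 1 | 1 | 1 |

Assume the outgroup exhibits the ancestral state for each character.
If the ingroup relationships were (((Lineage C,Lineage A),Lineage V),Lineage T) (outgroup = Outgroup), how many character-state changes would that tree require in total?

5

Map each character onto (((Lineage C,Lineage A),Lineage V),Lineage T) (rooted by Outgroup) and count the minimum state changes it requires (Fitch parsimony):
C1: 2; C2: 1; C3: 2.
Total tree length = 5.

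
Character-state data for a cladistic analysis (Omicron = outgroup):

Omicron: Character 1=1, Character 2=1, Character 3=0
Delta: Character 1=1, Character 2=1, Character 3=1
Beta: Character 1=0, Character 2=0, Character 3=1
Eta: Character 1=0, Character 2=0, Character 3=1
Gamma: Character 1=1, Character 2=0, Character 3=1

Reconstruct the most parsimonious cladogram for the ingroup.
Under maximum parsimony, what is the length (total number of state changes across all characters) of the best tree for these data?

3

Character polarity is set by the outgroup: the derived state is whichever differs from the outgroup's state, so for Character 1, Character 2 the derived state is '0', and for the remaining characters it is '1'.
Only Beta and Eta show the derived state '0' for Character 1, supporting them as a clade.
Character 2 (derived state '0') is shared by Beta, Eta, and Gamma — a synapomorphy uniting that clade.
All ingroup taxa share the derived state '1' for Character 3; it defines the ingroup but does not resolve relationships within it.
Most parsimonious ingroup topology: (Delta,((Beta,Eta),Gamma)).
Changes per character on this tree: Character 1: 1; Character 2: 1; Character 3: 1.
Total = 3.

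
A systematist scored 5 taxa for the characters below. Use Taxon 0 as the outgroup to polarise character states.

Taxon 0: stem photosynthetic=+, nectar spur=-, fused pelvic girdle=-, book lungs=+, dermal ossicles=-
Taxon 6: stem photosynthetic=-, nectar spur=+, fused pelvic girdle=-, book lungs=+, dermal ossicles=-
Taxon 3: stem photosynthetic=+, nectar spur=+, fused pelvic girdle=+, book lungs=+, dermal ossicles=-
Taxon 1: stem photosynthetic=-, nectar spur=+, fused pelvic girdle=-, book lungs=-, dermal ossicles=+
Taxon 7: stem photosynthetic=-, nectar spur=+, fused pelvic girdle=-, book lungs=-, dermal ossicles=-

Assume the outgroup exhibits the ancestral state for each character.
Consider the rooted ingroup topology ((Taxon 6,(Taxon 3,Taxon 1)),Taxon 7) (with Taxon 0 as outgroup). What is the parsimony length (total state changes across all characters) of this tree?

Map each character onto ((Taxon 6,(Taxon 3,Taxon 1)),Taxon 7) (rooted by Taxon 0) and count the minimum state changes it requires (Fitch parsimony):
stem photosynthetic: 2; nectar spur: 1; fused pelvic girdle: 1; book lungs: 2; dermal ossicles: 1.
Total tree length = 7.

7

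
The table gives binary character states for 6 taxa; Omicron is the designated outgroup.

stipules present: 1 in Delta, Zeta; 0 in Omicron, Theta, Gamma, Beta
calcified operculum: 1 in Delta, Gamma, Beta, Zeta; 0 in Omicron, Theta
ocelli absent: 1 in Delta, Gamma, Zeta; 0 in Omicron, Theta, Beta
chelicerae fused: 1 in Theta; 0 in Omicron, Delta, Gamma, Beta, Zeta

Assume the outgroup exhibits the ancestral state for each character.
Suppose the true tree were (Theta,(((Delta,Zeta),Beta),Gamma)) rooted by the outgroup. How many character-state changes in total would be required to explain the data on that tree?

5

Map each character onto (Theta,(((Delta,Zeta),Beta),Gamma)) (rooted by Omicron) and count the minimum state changes it requires (Fitch parsimony):
stipules present: 1; calcified operculum: 1; ocelli absent: 2; chelicerae fused: 1.
Total tree length = 5.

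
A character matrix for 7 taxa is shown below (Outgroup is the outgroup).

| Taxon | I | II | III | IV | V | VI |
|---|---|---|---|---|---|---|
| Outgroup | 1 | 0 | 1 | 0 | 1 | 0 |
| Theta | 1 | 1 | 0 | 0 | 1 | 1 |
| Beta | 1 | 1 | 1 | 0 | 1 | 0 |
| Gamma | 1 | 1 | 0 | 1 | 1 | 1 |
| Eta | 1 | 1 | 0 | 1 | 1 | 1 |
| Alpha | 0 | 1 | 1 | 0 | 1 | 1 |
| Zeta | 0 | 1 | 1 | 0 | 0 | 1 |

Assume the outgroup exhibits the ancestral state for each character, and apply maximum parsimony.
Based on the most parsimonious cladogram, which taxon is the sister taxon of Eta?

Character polarity is set by the outgroup: the derived state is whichever differs from the outgroup's state, so for I, III, V the derived state is '0', and for the remaining characters it is '1'.
I (derived state '0') is shared by Alpha and Zeta — a synapomorphy uniting that clade.
All ingroup taxa share the derived state '1' for II; it defines the ingroup but does not resolve relationships within it.
III: derived state '0' in Eta, Gamma, and Theta only — synapomorphy for {Eta, Gamma, Theta}.
Only Eta and Gamma show the derived state '1' for IV, supporting them as a clade.
V: derived state '0' in Zeta only — an autapomorphy, so it tells us nothing about relationships among taxa.
VI (derived state '1') is shared by Alpha, Eta, Gamma, Theta, and Zeta — a synapomorphy uniting that clade.
Most parsimonious ingroup topology: (((Theta,(Gamma,Eta)),(Alpha,Zeta)),Beta).
Eta and Gamma form a cherry on this tree, so they are sister taxa.

Gamma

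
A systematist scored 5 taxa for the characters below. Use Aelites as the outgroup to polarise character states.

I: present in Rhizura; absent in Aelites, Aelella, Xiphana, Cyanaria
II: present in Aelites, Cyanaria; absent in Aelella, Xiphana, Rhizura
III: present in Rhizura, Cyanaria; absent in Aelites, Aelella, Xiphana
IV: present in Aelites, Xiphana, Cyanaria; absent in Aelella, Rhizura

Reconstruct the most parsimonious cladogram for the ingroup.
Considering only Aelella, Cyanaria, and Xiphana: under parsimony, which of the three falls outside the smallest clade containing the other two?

Character polarity is set by the outgroup: the derived state is whichever differs from the outgroup's state, so for II, IV the derived state is 'absent', and for the remaining characters it is 'present'.
I: derived state 'present' in Rhizura only — an autapomorphy, so it tells us nothing about relationships among taxa.
II: derived state 'absent' in Aelella, Rhizura, and Xiphana only — synapomorphy for {Aelella, Rhizura, Xiphana}.
III (state 'present') occurs in Cyanaria and Rhizura but conflicts with the nesting implied by the other characters — most parsimoniously interpreted as homoplasy.
IV: derived state 'absent' in Aelella and Rhizura only — synapomorphy for {Aelella, Rhizura}.
Most parsimonious ingroup topology: (((Aelella,Rhizura),Xiphana),Cyanaria).
Aelella and Xiphana share a more recent common ancestor with each other than either does with Cyanaria, so Cyanaria is the least closely related of the three.

Cyanaria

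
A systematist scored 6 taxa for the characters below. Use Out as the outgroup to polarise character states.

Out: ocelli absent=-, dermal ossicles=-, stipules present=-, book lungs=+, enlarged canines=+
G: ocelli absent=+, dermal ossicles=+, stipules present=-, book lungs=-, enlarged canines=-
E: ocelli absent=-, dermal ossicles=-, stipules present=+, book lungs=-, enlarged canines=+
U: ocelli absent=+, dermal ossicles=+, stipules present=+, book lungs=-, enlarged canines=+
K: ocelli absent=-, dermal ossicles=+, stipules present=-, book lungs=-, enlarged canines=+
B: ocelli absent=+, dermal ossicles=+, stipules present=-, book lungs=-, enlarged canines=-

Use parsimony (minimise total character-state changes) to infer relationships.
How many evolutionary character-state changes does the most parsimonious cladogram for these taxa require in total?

6

Character polarity is set by the outgroup: the derived state is whichever differs from the outgroup's state, so for book lungs, enlarged canines the derived state is '-', and for the remaining characters it is '+'.
ocelli absent: derived state '+' in B, G, and U only — synapomorphy for {B, G, U}.
dermal ossicles: derived state '+' in B, G, K, and U only — synapomorphy for {B, G, K, U}.
stipules present groups E and U, which is incompatible with the clades supported by the remaining characters; treating it as convergent (homoplasy) costs fewer steps than any alternative tree.
book lungs (derived state '-') is shared by all ingroup taxa — unites the whole ingroup.
enlarged canines (derived state '-') is shared by B and G — a synapomorphy uniting that clade.
Most parsimonious ingroup topology: ((((G,B),U),K),E).
Changes per character on this tree: ocelli absent: 1; dermal ossicles: 1; stipules present: 2; book lungs: 1; enlarged canines: 1.
Total = 6.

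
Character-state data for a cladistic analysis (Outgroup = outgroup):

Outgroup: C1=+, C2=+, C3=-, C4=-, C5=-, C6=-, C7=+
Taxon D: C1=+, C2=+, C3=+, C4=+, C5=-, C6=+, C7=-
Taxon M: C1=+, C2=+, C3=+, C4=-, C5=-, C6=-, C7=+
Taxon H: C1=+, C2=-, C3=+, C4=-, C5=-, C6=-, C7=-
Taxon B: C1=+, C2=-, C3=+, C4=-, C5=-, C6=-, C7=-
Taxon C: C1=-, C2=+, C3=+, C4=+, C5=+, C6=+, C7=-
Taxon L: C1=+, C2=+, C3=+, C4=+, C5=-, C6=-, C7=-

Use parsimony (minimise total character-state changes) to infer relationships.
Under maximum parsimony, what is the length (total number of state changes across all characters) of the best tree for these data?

7

Character polarity is set by the outgroup: the derived state is whichever differs from the outgroup's state, so for C1, C2, C7 the derived state is '-', and for the remaining characters it is '+'.
C1: derived state '-' in Taxon C only — an autapomorphy, so it tells us nothing about relationships among taxa.
C2: derived state '-' in Taxon B and Taxon H only — synapomorphy for {Taxon B, Taxon H}.
All ingroup taxa share the derived state '+' for C3; it defines the ingroup but does not resolve relationships within it.
C4: derived state '+' in Taxon C, Taxon D, and Taxon L only — synapomorphy for {Taxon C, Taxon D, Taxon L}.
C5: derived state '+' in Taxon C only — an autapomorphy, so it tells us nothing about relationships among taxa.
Only Taxon C and Taxon D show the derived state '+' for C6, supporting them as a clade.
C7: derived state '-' in Taxon B, Taxon C, Taxon D, Taxon H, and Taxon L only — synapomorphy for {Taxon B, Taxon C, Taxon D, Taxon H, Taxon L}.
Most parsimonious ingroup topology: ((((Taxon D,Taxon C),Taxon L),(Taxon H,Taxon B)),Taxon M).
Changes per character on this tree: C1: 1; C2: 1; C3: 1; C4: 1; C5: 1; C6: 1; C7: 1.
Total = 7.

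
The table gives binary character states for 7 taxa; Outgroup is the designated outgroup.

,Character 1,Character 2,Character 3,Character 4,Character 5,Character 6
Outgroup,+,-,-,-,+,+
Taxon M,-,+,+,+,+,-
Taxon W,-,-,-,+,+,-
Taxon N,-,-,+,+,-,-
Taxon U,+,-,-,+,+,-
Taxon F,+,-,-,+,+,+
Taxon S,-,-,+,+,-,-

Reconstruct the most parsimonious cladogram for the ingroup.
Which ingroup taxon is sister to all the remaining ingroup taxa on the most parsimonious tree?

Character polarity is set by the outgroup: the derived state is whichever differs from the outgroup's state, so for Character 1, Character 5, Character 6 the derived state is '-', and for the remaining characters it is '+'.
Only Taxon M, Taxon N, Taxon S, and Taxon W show the derived state '-' for Character 1, supporting them as a clade.
Character 2: derived state '+' in Taxon M only — an autapomorphy, so it tells us nothing about relationships among taxa.
Only Taxon M, Taxon N, and Taxon S show the derived state '+' for Character 3, supporting them as a clade.
Character 4 (derived state '+') is shared by all ingroup taxa — unites the whole ingroup.
Character 5: derived state '-' in Taxon N and Taxon S only — synapomorphy for {Taxon N, Taxon S}.
Character 6 (derived state '-') is shared by Taxon M, Taxon N, Taxon S, Taxon U, and Taxon W — a synapomorphy uniting that clade.
Most parsimonious ingroup topology: ((((Taxon M,(Taxon N,Taxon S)),Taxon W),Taxon U),Taxon F).
Taxon F is sister to the clade containing all other ingroup taxa, so it is the earliest-diverging (most basal) ingroup lineage.

Taxon F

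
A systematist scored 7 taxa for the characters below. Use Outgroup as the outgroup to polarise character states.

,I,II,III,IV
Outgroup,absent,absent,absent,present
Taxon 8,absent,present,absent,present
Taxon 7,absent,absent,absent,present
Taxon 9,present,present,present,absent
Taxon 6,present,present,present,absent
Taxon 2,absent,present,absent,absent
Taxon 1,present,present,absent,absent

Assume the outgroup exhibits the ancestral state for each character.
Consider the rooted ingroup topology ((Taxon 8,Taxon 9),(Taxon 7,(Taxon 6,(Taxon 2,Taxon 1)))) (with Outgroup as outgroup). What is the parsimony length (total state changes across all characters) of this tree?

9

Map each character onto ((Taxon 8,Taxon 9),(Taxon 7,(Taxon 6,(Taxon 2,Taxon 1)))) (rooted by Outgroup) and count the minimum state changes it requires (Fitch parsimony):
I: 3; II: 2; III: 2; IV: 2.
Total tree length = 9.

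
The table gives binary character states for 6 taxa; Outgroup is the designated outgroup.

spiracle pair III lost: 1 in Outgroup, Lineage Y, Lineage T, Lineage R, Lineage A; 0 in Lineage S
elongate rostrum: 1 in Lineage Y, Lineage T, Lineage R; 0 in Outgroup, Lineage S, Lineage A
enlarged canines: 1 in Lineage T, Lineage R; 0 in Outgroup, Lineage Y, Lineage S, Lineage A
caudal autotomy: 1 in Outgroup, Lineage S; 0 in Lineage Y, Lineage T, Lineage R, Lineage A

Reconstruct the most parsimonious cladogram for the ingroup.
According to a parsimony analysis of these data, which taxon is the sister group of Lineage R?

Character polarity is set by the outgroup: the derived state is whichever differs from the outgroup's state, so for spiracle pair III lost, caudal autotomy the derived state is '0', and for the remaining characters it is '1'.
spiracle pair III lost: derived state '0' in Lineage S only — an autapomorphy, so it tells us nothing about relationships among taxa.
elongate rostrum (derived state '1') is shared by Lineage R, Lineage T, and Lineage Y — a synapomorphy uniting that clade.
enlarged canines: derived state '1' in Lineage R and Lineage T only — synapomorphy for {Lineage R, Lineage T}.
caudal autotomy: derived state '0' in Lineage A, Lineage R, Lineage T, and Lineage Y only — synapomorphy for {Lineage A, Lineage R, Lineage T, Lineage Y}.
Most parsimonious ingroup topology: ((((Lineage R,Lineage T),Lineage Y),Lineage A),Lineage S).
Lineage R and Lineage T form a cherry on this tree, so they are sister taxa.

Lineage T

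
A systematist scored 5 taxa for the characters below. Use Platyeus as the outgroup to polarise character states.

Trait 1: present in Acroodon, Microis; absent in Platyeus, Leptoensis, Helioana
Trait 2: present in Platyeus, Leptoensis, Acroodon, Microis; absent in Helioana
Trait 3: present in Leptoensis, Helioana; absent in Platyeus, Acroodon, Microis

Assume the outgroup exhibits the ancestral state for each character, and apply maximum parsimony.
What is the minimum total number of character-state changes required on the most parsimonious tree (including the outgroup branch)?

3

Character polarity is set by the outgroup: the derived state is whichever differs from the outgroup's state, so for Trait 2 the derived state is 'absent', and for the remaining characters it is 'present'.
Trait 1 (derived state 'present') is shared by Acroodon and Microis — a synapomorphy uniting that clade.
Trait 2 (derived state 'absent') is unique to Helioana (autapomorphy; uninformative for grouping).
Trait 3: derived state 'present' in Helioana and Leptoensis only — synapomorphy for {Helioana, Leptoensis}.
Most parsimonious ingroup topology: ((Leptoensis,Helioana),(Acroodon,Microis)).
Changes per character on this tree: Trait 1: 1; Trait 2: 1; Trait 3: 1.
Total = 3.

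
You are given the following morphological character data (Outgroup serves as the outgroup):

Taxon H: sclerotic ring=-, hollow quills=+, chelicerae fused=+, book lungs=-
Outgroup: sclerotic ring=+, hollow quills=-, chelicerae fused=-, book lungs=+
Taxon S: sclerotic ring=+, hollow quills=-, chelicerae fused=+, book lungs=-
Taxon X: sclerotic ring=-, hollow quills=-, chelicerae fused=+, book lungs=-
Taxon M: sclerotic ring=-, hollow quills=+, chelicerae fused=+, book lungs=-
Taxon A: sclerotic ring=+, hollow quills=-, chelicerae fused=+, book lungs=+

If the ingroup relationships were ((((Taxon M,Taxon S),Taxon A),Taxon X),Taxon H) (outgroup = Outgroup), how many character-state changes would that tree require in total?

Map each character onto ((((Taxon M,Taxon S),Taxon A),Taxon X),Taxon H) (rooted by Outgroup) and count the minimum state changes it requires (Fitch parsimony):
sclerotic ring: 3; hollow quills: 2; chelicerae fused: 1; book lungs: 2.
Total tree length = 8.

8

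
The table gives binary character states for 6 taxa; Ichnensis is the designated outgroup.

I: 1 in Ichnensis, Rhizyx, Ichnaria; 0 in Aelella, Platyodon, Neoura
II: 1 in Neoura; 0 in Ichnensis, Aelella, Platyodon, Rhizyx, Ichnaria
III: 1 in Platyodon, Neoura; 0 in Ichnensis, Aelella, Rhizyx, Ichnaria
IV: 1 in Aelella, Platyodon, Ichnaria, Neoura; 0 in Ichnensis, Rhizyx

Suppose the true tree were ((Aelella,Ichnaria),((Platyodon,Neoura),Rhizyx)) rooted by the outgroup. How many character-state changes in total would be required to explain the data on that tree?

6

Map each character onto ((Aelella,Ichnaria),((Platyodon,Neoura),Rhizyx)) (rooted by Ichnensis) and count the minimum state changes it requires (Fitch parsimony):
I: 2; II: 1; III: 1; IV: 2.
Total tree length = 6.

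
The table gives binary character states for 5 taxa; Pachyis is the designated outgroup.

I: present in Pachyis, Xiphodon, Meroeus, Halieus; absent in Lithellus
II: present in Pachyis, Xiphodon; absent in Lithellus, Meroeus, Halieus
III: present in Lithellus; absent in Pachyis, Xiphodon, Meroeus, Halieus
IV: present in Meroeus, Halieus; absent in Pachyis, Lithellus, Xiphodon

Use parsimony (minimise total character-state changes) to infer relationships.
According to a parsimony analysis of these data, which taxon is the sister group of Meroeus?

Character polarity is set by the outgroup: the derived state is whichever differs from the outgroup's state, so for I, II the derived state is 'absent', and for the remaining characters it is 'present'.
I (derived state 'absent') is unique to Lithellus (autapomorphy; uninformative for grouping).
II (derived state 'absent') is shared by Halieus, Lithellus, and Meroeus — a synapomorphy uniting that clade.
III (derived state 'present') is unique to Lithellus (autapomorphy; uninformative for grouping).
IV: derived state 'present' in Halieus and Meroeus only — synapomorphy for {Halieus, Meroeus}.
Most parsimonious ingroup topology: ((Lithellus,(Meroeus,Halieus)),Xiphodon).
Meroeus and Halieus form a cherry on this tree, so they are sister taxa.

Halieus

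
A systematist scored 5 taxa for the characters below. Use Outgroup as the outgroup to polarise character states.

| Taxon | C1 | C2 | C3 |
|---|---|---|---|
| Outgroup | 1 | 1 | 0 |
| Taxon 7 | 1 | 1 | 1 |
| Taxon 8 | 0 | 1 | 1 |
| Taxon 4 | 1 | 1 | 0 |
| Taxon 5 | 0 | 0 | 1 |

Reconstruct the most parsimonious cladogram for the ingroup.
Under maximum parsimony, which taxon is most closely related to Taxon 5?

Taxon 8

Character polarity is set by the outgroup: the derived state is whichever differs from the outgroup's state, so for C1, C2 the derived state is '0', and for the remaining characters it is '1'.
C1 (derived state '0') is shared by Taxon 5 and Taxon 8 — a synapomorphy uniting that clade.
C2: derived state '0' in Taxon 5 only — an autapomorphy, so it tells us nothing about relationships among taxa.
C3 (derived state '1') is shared by Taxon 5, Taxon 7, and Taxon 8 — a synapomorphy uniting that clade.
Most parsimonious ingroup topology: ((Taxon 7,(Taxon 8,Taxon 5)),Taxon 4).
Taxon 5 and Taxon 8 form a cherry on this tree, so they are sister taxa.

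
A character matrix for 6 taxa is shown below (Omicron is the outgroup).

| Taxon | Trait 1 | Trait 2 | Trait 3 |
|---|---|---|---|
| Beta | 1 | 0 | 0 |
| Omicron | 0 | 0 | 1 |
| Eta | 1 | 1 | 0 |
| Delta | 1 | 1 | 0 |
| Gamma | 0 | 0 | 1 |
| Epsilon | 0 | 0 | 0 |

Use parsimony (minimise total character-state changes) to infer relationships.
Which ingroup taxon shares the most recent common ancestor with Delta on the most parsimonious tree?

Eta

Character polarity is set by the outgroup: the derived state is whichever differs from the outgroup's state, so for Trait 3 the derived state is '0', and for the remaining characters it is '1'.
Trait 1: derived state '1' in Beta, Delta, and Eta only — synapomorphy for {Beta, Delta, Eta}.
Only Delta and Eta show the derived state '1' for Trait 2, supporting them as a clade.
Only Beta, Delta, Epsilon, and Eta show the derived state '0' for Trait 3, supporting them as a clade.
Most parsimonious ingroup topology: (Gamma,(Epsilon,((Eta,Delta),Beta))).
Delta and Eta form a cherry on this tree, so they are sister taxa.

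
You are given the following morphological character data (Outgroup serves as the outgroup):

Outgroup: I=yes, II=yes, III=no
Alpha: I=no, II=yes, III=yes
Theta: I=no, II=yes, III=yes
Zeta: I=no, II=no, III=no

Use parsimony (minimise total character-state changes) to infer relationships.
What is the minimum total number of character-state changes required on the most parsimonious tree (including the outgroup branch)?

3

Character polarity is set by the outgroup: the derived state is whichever differs from the outgroup's state, so for I, II the derived state is 'no', and for the remaining characters it is 'yes'.
All ingroup taxa share the derived state 'no' for I; it defines the ingroup but does not resolve relationships within it.
II: derived state 'no' in Zeta only — an autapomorphy, so it tells us nothing about relationships among taxa.
III (derived state 'yes') is shared by Alpha and Theta — a synapomorphy uniting that clade.
Most parsimonious ingroup topology: ((Alpha,Theta),Zeta).
Changes per character on this tree: I: 1; II: 1; III: 1.
Total = 3.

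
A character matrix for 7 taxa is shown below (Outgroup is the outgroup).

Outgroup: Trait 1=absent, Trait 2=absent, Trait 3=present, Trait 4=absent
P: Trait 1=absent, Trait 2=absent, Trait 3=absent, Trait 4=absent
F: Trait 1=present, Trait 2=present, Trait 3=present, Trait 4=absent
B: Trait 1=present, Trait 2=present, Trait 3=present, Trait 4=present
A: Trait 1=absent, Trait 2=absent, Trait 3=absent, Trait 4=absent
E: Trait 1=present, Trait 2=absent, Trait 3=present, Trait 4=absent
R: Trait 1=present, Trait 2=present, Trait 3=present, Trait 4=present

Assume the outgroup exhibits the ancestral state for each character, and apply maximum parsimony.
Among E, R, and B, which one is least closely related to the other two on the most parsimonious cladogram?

Character polarity is set by the outgroup: the derived state is whichever differs from the outgroup's state, so for Trait 3 the derived state is 'absent', and for the remaining characters it is 'present'.
Only B, E, F, and R show the derived state 'present' for Trait 1, supporting them as a clade.
Trait 2: derived state 'present' in B, F, and R only — synapomorphy for {B, F, R}.
Only A and P show the derived state 'absent' for Trait 3, supporting them as a clade.
Trait 4: derived state 'present' in B and R only — synapomorphy for {B, R}.
Most parsimonious ingroup topology: ((P,A),((F,(B,R)),E)).
R and B share a more recent common ancestor with each other than either does with E, so E is the least closely related of the three.

E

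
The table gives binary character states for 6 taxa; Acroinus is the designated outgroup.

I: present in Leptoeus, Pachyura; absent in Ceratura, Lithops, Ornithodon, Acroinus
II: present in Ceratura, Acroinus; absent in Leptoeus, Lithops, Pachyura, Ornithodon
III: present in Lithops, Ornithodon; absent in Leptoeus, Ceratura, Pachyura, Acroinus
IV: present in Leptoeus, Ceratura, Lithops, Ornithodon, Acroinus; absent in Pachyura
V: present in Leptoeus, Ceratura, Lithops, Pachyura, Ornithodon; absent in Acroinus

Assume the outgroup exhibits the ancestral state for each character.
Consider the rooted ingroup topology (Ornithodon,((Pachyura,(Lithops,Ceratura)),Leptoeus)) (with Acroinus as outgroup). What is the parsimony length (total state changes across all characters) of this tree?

Map each character onto (Ornithodon,((Pachyura,(Lithops,Ceratura)),Leptoeus)) (rooted by Acroinus) and count the minimum state changes it requires (Fitch parsimony):
I: 2; II: 2; III: 2; IV: 1; V: 1.
Total tree length = 8.

8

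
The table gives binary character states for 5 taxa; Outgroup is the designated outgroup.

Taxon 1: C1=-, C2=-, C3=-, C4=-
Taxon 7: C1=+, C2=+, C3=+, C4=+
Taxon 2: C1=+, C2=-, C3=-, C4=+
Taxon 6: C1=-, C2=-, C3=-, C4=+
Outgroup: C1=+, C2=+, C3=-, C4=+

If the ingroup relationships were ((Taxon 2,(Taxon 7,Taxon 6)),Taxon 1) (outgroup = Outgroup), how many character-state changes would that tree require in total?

Map each character onto ((Taxon 2,(Taxon 7,Taxon 6)),Taxon 1) (rooted by Outgroup) and count the minimum state changes it requires (Fitch parsimony):
C1: 2; C2: 2; C3: 1; C4: 1.
Total tree length = 6.

6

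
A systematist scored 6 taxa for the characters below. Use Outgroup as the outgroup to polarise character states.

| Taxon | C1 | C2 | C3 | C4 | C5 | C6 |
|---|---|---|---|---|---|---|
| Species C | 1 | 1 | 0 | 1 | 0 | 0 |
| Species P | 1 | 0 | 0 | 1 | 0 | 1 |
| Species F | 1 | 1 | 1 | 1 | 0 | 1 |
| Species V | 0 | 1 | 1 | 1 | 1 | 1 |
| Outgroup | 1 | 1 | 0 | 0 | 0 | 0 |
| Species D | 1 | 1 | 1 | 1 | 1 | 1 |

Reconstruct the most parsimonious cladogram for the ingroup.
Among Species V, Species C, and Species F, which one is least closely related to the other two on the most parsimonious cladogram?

Species C

Character polarity is set by the outgroup: the derived state is whichever differs from the outgroup's state, so for C1, C2 the derived state is '0', and for the remaining characters it is '1'.
C1: derived state '0' in Species V only — an autapomorphy, so it tells us nothing about relationships among taxa.
C2: derived state '0' in Species P only — an autapomorphy, so it tells us nothing about relationships among taxa.
Only Species D, Species F, and Species V show the derived state '1' for C3, supporting them as a clade.
C4 (derived state '1') is shared by all ingroup taxa — unites the whole ingroup.
C5: derived state '1' in Species D and Species V only — synapomorphy for {Species D, Species V}.
C6: derived state '1' in Species D, Species F, Species P, and Species V only — synapomorphy for {Species D, Species F, Species P, Species V}.
Most parsimonious ingroup topology: (Species C,(((Species V,Species D),Species F),Species P)).
Species V and Species F share a more recent common ancestor with each other than either does with Species C, so Species C is the least closely related of the three.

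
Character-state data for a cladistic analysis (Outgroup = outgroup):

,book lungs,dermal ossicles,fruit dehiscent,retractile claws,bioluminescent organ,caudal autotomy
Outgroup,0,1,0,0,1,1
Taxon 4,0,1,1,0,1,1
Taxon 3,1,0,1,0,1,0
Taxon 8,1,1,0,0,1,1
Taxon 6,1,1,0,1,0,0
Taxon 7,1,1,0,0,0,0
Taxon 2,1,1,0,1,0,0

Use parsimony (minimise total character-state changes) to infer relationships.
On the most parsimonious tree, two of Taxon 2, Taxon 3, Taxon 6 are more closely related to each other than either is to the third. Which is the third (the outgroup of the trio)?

Character polarity is set by the outgroup: the derived state is whichever differs from the outgroup's state, so for dermal ossicles, bioluminescent organ, caudal autotomy the derived state is '0', and for the remaining characters it is '1'.
Only Taxon 2, Taxon 3, Taxon 6, Taxon 7, and Taxon 8 show the derived state '1' for book lungs, supporting them as a clade.
dermal ossicles (derived state '0') is unique to Taxon 3 (autapomorphy; uninformative for grouping).
fruit dehiscent groups Taxon 3 and Taxon 4, which is incompatible with the clades supported by the remaining characters; treating it as convergent (homoplasy) costs fewer steps than any alternative tree.
retractile claws: derived state '1' in Taxon 2 and Taxon 6 only — synapomorphy for {Taxon 2, Taxon 6}.
Only Taxon 2, Taxon 6, and Taxon 7 show the derived state '0' for bioluminescent organ, supporting them as a clade.
Only Taxon 2, Taxon 3, Taxon 6, and Taxon 7 show the derived state '0' for caudal autotomy, supporting them as a clade.
Most parsimonious ingroup topology: (Taxon 4,((Taxon 3,((Taxon 6,Taxon 2),Taxon 7)),Taxon 8)).
Taxon 2 and Taxon 6 share a more recent common ancestor with each other than either does with Taxon 3, so Taxon 3 is the least closely related of the three.

Taxon 3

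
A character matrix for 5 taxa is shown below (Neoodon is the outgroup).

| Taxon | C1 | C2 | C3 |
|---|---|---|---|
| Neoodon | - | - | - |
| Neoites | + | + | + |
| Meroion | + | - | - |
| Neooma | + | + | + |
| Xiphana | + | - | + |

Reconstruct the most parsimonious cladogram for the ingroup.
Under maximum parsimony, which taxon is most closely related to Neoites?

Neooma

The outgroup has state '-' for every character, so '+' is the derived state throughout.
C1 (derived state '+') is shared by all ingroup taxa — unites the whole ingroup.
C2: derived state '+' in Neoites and Neooma only — synapomorphy for {Neoites, Neooma}.
C3: derived state '+' in Neoites, Neooma, and Xiphana only — synapomorphy for {Neoites, Neooma, Xiphana}.
Most parsimonious ingroup topology: (((Neoites,Neooma),Xiphana),Meroion).
Neoites and Neooma form a cherry on this tree, so they are sister taxa.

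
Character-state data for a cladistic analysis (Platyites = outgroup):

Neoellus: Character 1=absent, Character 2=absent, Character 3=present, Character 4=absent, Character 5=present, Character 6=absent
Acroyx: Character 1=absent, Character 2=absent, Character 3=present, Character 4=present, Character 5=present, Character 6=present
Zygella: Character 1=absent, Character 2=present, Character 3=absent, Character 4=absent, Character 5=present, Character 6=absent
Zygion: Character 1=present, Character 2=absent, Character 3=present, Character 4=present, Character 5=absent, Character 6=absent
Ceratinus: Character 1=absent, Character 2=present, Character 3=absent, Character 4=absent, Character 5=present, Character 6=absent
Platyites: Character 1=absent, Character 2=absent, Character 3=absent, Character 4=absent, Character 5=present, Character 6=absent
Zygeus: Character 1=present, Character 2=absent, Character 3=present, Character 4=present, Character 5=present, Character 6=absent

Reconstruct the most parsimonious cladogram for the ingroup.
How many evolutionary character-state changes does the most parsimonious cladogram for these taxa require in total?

Character polarity is set by the outgroup: the derived state is whichever differs from the outgroup's state, so for Character 5 the derived state is 'absent', and for the remaining characters it is 'present'.
Only Zygeus and Zygion show the derived state 'present' for Character 1, supporting them as a clade.
Character 2 (derived state 'present') is shared by Ceratinus and Zygella — a synapomorphy uniting that clade.
Character 3: derived state 'present' in Acroyx, Neoellus, Zygeus, and Zygion only — synapomorphy for {Acroyx, Neoellus, Zygeus, Zygion}.
Only Acroyx, Zygeus, and Zygion show the derived state 'present' for Character 4, supporting them as a clade.
Character 5: derived state 'absent' in Zygion only — an autapomorphy, so it tells us nothing about relationships among taxa.
Character 6 (derived state 'present') is unique to Acroyx (autapomorphy; uninformative for grouping).
Most parsimonious ingroup topology: ((Zygella,Ceratinus),(((Zygeus,Zygion),Acroyx),Neoellus)).
Changes per character on this tree: Character 1: 1; Character 2: 1; Character 3: 1; Character 4: 1; Character 5: 1; Character 6: 1.
Total = 6.

6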